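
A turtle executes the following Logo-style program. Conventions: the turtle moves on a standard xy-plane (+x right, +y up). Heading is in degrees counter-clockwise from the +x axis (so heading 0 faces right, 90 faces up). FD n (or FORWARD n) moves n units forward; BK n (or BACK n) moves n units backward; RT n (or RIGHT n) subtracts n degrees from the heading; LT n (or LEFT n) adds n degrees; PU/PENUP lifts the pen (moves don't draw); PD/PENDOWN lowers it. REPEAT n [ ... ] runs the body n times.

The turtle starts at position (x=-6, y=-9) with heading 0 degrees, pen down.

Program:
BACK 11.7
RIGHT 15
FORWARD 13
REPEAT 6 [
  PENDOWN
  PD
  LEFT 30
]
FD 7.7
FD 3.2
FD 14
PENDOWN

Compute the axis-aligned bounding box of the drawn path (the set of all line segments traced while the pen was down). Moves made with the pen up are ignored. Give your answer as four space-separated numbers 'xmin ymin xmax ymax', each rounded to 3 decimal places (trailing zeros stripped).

Executing turtle program step by step:
Start: pos=(-6,-9), heading=0, pen down
BK 11.7: (-6,-9) -> (-17.7,-9) [heading=0, draw]
RT 15: heading 0 -> 345
FD 13: (-17.7,-9) -> (-5.143,-12.365) [heading=345, draw]
REPEAT 6 [
  -- iteration 1/6 --
  PD: pen down
  PD: pen down
  LT 30: heading 345 -> 15
  -- iteration 2/6 --
  PD: pen down
  PD: pen down
  LT 30: heading 15 -> 45
  -- iteration 3/6 --
  PD: pen down
  PD: pen down
  LT 30: heading 45 -> 75
  -- iteration 4/6 --
  PD: pen down
  PD: pen down
  LT 30: heading 75 -> 105
  -- iteration 5/6 --
  PD: pen down
  PD: pen down
  LT 30: heading 105 -> 135
  -- iteration 6/6 --
  PD: pen down
  PD: pen down
  LT 30: heading 135 -> 165
]
FD 7.7: (-5.143,-12.365) -> (-12.581,-10.372) [heading=165, draw]
FD 3.2: (-12.581,-10.372) -> (-15.672,-9.544) [heading=165, draw]
FD 14: (-15.672,-9.544) -> (-29.195,-5.92) [heading=165, draw]
PD: pen down
Final: pos=(-29.195,-5.92), heading=165, 5 segment(s) drawn

Segment endpoints: x in {-29.195, -17.7, -15.672, -12.581, -6, -5.143}, y in {-12.365, -10.372, -9.544, -9, -5.92}
xmin=-29.195, ymin=-12.365, xmax=-5.143, ymax=-5.92

Answer: -29.195 -12.365 -5.143 -5.92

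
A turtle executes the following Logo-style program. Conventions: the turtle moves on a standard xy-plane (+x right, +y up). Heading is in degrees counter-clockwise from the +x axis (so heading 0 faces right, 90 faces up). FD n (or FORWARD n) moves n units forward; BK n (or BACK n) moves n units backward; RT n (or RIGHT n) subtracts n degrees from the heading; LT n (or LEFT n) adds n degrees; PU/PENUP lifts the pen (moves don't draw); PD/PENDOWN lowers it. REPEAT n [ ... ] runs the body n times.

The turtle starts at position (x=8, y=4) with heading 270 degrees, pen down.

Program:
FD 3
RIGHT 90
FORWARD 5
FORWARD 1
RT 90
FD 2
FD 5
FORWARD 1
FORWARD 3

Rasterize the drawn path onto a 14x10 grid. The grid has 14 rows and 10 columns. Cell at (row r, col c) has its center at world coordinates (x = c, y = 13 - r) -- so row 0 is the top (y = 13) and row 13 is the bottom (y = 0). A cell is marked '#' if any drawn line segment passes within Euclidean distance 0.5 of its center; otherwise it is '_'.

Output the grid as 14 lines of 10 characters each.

Answer: __________
__#_______
__#_______
__#_______
__#_______
__#_______
__#_______
__#_______
__#_______
__#_____#_
__#_____#_
__#_____#_
__#######_
__________

Derivation:
Segment 0: (8,4) -> (8,1)
Segment 1: (8,1) -> (3,1)
Segment 2: (3,1) -> (2,1)
Segment 3: (2,1) -> (2,3)
Segment 4: (2,3) -> (2,8)
Segment 5: (2,8) -> (2,9)
Segment 6: (2,9) -> (2,12)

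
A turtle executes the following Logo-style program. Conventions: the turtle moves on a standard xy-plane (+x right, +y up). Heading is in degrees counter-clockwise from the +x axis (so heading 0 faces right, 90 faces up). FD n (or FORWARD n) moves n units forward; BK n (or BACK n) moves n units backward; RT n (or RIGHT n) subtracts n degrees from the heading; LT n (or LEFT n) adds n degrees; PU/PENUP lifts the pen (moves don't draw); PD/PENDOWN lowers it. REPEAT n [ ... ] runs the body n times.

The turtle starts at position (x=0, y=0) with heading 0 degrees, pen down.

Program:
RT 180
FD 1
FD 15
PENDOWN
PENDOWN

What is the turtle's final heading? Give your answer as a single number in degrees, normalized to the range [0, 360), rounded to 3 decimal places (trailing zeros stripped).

Executing turtle program step by step:
Start: pos=(0,0), heading=0, pen down
RT 180: heading 0 -> 180
FD 1: (0,0) -> (-1,0) [heading=180, draw]
FD 15: (-1,0) -> (-16,0) [heading=180, draw]
PD: pen down
PD: pen down
Final: pos=(-16,0), heading=180, 2 segment(s) drawn

Answer: 180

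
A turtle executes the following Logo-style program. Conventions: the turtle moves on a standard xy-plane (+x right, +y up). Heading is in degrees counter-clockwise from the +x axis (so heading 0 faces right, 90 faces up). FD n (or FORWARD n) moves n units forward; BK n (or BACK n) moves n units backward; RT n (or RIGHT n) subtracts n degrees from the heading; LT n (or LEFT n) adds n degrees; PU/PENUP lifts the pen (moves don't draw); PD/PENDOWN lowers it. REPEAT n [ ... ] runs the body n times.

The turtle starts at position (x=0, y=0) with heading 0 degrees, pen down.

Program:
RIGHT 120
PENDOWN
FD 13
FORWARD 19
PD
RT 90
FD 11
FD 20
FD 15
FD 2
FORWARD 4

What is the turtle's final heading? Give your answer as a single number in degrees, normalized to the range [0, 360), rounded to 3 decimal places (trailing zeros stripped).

Executing turtle program step by step:
Start: pos=(0,0), heading=0, pen down
RT 120: heading 0 -> 240
PD: pen down
FD 13: (0,0) -> (-6.5,-11.258) [heading=240, draw]
FD 19: (-6.5,-11.258) -> (-16,-27.713) [heading=240, draw]
PD: pen down
RT 90: heading 240 -> 150
FD 11: (-16,-27.713) -> (-25.526,-22.213) [heading=150, draw]
FD 20: (-25.526,-22.213) -> (-42.847,-12.213) [heading=150, draw]
FD 15: (-42.847,-12.213) -> (-55.837,-4.713) [heading=150, draw]
FD 2: (-55.837,-4.713) -> (-57.569,-3.713) [heading=150, draw]
FD 4: (-57.569,-3.713) -> (-61.033,-1.713) [heading=150, draw]
Final: pos=(-61.033,-1.713), heading=150, 7 segment(s) drawn

Answer: 150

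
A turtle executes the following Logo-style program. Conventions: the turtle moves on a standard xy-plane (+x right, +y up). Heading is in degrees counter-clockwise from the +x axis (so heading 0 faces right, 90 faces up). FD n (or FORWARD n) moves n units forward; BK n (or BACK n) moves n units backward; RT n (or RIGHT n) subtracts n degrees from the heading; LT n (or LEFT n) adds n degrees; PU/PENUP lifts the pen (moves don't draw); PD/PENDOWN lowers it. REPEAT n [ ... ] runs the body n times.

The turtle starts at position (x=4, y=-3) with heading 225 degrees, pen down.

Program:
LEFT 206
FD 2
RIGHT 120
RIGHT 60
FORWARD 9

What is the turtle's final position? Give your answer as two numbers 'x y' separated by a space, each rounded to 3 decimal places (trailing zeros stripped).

Executing turtle program step by step:
Start: pos=(4,-3), heading=225, pen down
LT 206: heading 225 -> 71
FD 2: (4,-3) -> (4.651,-1.109) [heading=71, draw]
RT 120: heading 71 -> 311
RT 60: heading 311 -> 251
FD 9: (4.651,-1.109) -> (1.721,-9.619) [heading=251, draw]
Final: pos=(1.721,-9.619), heading=251, 2 segment(s) drawn

Answer: 1.721 -9.619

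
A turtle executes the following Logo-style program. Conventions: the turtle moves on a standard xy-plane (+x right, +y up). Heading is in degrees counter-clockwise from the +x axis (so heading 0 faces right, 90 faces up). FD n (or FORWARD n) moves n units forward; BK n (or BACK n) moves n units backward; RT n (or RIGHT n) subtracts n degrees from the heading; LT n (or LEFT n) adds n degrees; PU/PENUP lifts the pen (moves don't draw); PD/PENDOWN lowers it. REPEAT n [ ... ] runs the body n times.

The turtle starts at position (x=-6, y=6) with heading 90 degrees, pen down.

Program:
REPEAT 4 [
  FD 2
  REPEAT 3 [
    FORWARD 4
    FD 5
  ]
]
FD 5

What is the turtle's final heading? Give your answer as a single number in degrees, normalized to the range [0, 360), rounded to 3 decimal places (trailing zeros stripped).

Executing turtle program step by step:
Start: pos=(-6,6), heading=90, pen down
REPEAT 4 [
  -- iteration 1/4 --
  FD 2: (-6,6) -> (-6,8) [heading=90, draw]
  REPEAT 3 [
    -- iteration 1/3 --
    FD 4: (-6,8) -> (-6,12) [heading=90, draw]
    FD 5: (-6,12) -> (-6,17) [heading=90, draw]
    -- iteration 2/3 --
    FD 4: (-6,17) -> (-6,21) [heading=90, draw]
    FD 5: (-6,21) -> (-6,26) [heading=90, draw]
    -- iteration 3/3 --
    FD 4: (-6,26) -> (-6,30) [heading=90, draw]
    FD 5: (-6,30) -> (-6,35) [heading=90, draw]
  ]
  -- iteration 2/4 --
  FD 2: (-6,35) -> (-6,37) [heading=90, draw]
  REPEAT 3 [
    -- iteration 1/3 --
    FD 4: (-6,37) -> (-6,41) [heading=90, draw]
    FD 5: (-6,41) -> (-6,46) [heading=90, draw]
    -- iteration 2/3 --
    FD 4: (-6,46) -> (-6,50) [heading=90, draw]
    FD 5: (-6,50) -> (-6,55) [heading=90, draw]
    -- iteration 3/3 --
    FD 4: (-6,55) -> (-6,59) [heading=90, draw]
    FD 5: (-6,59) -> (-6,64) [heading=90, draw]
  ]
  -- iteration 3/4 --
  FD 2: (-6,64) -> (-6,66) [heading=90, draw]
  REPEAT 3 [
    -- iteration 1/3 --
    FD 4: (-6,66) -> (-6,70) [heading=90, draw]
    FD 5: (-6,70) -> (-6,75) [heading=90, draw]
    -- iteration 2/3 --
    FD 4: (-6,75) -> (-6,79) [heading=90, draw]
    FD 5: (-6,79) -> (-6,84) [heading=90, draw]
    -- iteration 3/3 --
    FD 4: (-6,84) -> (-6,88) [heading=90, draw]
    FD 5: (-6,88) -> (-6,93) [heading=90, draw]
  ]
  -- iteration 4/4 --
  FD 2: (-6,93) -> (-6,95) [heading=90, draw]
  REPEAT 3 [
    -- iteration 1/3 --
    FD 4: (-6,95) -> (-6,99) [heading=90, draw]
    FD 5: (-6,99) -> (-6,104) [heading=90, draw]
    -- iteration 2/3 --
    FD 4: (-6,104) -> (-6,108) [heading=90, draw]
    FD 5: (-6,108) -> (-6,113) [heading=90, draw]
    -- iteration 3/3 --
    FD 4: (-6,113) -> (-6,117) [heading=90, draw]
    FD 5: (-6,117) -> (-6,122) [heading=90, draw]
  ]
]
FD 5: (-6,122) -> (-6,127) [heading=90, draw]
Final: pos=(-6,127), heading=90, 29 segment(s) drawn

Answer: 90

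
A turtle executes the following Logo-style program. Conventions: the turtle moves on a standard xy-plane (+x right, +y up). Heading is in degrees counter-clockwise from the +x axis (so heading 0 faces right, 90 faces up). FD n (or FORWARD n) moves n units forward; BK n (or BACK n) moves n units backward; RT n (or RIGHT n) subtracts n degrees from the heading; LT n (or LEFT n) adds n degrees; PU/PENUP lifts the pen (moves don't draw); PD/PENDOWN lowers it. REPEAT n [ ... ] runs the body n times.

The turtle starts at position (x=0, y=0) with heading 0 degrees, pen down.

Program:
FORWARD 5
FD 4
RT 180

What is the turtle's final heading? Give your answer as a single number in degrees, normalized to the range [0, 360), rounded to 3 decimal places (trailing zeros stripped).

Executing turtle program step by step:
Start: pos=(0,0), heading=0, pen down
FD 5: (0,0) -> (5,0) [heading=0, draw]
FD 4: (5,0) -> (9,0) [heading=0, draw]
RT 180: heading 0 -> 180
Final: pos=(9,0), heading=180, 2 segment(s) drawn

Answer: 180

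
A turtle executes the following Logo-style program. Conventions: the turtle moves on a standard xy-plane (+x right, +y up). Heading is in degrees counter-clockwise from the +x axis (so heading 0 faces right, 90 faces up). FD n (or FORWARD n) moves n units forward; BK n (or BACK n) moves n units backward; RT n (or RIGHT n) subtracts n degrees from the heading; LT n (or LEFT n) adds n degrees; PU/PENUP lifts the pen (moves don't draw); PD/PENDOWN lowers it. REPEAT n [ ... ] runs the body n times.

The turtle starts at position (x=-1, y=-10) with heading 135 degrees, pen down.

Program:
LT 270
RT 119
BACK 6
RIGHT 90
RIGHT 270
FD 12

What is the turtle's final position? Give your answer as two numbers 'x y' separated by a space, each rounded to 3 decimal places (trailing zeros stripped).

Answer: 0.654 -15.768

Derivation:
Executing turtle program step by step:
Start: pos=(-1,-10), heading=135, pen down
LT 270: heading 135 -> 45
RT 119: heading 45 -> 286
BK 6: (-1,-10) -> (-2.654,-4.232) [heading=286, draw]
RT 90: heading 286 -> 196
RT 270: heading 196 -> 286
FD 12: (-2.654,-4.232) -> (0.654,-15.768) [heading=286, draw]
Final: pos=(0.654,-15.768), heading=286, 2 segment(s) drawn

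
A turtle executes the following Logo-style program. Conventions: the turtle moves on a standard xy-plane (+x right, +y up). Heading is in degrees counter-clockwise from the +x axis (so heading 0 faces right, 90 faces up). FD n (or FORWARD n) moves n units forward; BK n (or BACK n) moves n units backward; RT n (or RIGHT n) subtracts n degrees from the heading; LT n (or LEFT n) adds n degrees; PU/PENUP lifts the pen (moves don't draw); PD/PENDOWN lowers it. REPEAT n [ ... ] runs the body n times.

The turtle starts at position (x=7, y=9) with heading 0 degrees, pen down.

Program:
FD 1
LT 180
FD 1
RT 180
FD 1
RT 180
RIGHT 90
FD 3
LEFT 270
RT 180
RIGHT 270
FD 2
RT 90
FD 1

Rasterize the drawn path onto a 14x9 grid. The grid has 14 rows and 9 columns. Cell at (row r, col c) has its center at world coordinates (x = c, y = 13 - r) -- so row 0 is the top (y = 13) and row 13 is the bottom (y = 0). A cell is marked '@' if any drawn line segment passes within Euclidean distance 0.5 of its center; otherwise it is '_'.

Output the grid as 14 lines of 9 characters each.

Segment 0: (7,9) -> (8,9)
Segment 1: (8,9) -> (7,9)
Segment 2: (7,9) -> (8,9)
Segment 3: (8,9) -> (8,12)
Segment 4: (8,12) -> (8,10)
Segment 5: (8,10) -> (7,10)

Answer: _________
________@
________@
_______@@
_______@@
_________
_________
_________
_________
_________
_________
_________
_________
_________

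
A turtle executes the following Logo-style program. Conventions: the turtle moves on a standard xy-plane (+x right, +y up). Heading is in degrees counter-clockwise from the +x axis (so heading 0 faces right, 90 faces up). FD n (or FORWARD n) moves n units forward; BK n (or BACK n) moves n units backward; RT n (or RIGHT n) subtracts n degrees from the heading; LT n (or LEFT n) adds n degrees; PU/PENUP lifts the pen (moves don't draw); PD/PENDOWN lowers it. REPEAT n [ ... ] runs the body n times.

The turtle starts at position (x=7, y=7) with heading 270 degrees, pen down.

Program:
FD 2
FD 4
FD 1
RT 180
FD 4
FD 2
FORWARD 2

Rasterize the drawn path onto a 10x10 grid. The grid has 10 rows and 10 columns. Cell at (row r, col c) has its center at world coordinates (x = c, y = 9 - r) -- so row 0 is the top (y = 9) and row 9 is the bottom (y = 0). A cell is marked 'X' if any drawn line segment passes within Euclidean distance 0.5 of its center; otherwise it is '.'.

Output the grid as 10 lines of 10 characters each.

Answer: ..........
.......X..
.......X..
.......X..
.......X..
.......X..
.......X..
.......X..
.......X..
.......X..

Derivation:
Segment 0: (7,7) -> (7,5)
Segment 1: (7,5) -> (7,1)
Segment 2: (7,1) -> (7,0)
Segment 3: (7,0) -> (7,4)
Segment 4: (7,4) -> (7,6)
Segment 5: (7,6) -> (7,8)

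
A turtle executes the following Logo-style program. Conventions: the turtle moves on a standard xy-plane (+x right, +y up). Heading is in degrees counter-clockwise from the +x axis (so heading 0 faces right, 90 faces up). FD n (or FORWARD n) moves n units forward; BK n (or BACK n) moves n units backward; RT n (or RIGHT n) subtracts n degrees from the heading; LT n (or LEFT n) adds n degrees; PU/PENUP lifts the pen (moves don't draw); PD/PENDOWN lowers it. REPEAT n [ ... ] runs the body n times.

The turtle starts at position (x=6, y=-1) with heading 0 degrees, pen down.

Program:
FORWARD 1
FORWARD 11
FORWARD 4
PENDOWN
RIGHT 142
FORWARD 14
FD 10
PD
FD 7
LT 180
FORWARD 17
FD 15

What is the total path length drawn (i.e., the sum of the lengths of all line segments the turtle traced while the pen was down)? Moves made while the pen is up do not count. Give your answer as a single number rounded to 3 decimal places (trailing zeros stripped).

Answer: 79

Derivation:
Executing turtle program step by step:
Start: pos=(6,-1), heading=0, pen down
FD 1: (6,-1) -> (7,-1) [heading=0, draw]
FD 11: (7,-1) -> (18,-1) [heading=0, draw]
FD 4: (18,-1) -> (22,-1) [heading=0, draw]
PD: pen down
RT 142: heading 0 -> 218
FD 14: (22,-1) -> (10.968,-9.619) [heading=218, draw]
FD 10: (10.968,-9.619) -> (3.088,-15.776) [heading=218, draw]
PD: pen down
FD 7: (3.088,-15.776) -> (-2.428,-20.086) [heading=218, draw]
LT 180: heading 218 -> 38
FD 17: (-2.428,-20.086) -> (10.968,-9.619) [heading=38, draw]
FD 15: (10.968,-9.619) -> (22.788,-0.384) [heading=38, draw]
Final: pos=(22.788,-0.384), heading=38, 8 segment(s) drawn

Segment lengths:
  seg 1: (6,-1) -> (7,-1), length = 1
  seg 2: (7,-1) -> (18,-1), length = 11
  seg 3: (18,-1) -> (22,-1), length = 4
  seg 4: (22,-1) -> (10.968,-9.619), length = 14
  seg 5: (10.968,-9.619) -> (3.088,-15.776), length = 10
  seg 6: (3.088,-15.776) -> (-2.428,-20.086), length = 7
  seg 7: (-2.428,-20.086) -> (10.968,-9.619), length = 17
  seg 8: (10.968,-9.619) -> (22.788,-0.384), length = 15
Total = 79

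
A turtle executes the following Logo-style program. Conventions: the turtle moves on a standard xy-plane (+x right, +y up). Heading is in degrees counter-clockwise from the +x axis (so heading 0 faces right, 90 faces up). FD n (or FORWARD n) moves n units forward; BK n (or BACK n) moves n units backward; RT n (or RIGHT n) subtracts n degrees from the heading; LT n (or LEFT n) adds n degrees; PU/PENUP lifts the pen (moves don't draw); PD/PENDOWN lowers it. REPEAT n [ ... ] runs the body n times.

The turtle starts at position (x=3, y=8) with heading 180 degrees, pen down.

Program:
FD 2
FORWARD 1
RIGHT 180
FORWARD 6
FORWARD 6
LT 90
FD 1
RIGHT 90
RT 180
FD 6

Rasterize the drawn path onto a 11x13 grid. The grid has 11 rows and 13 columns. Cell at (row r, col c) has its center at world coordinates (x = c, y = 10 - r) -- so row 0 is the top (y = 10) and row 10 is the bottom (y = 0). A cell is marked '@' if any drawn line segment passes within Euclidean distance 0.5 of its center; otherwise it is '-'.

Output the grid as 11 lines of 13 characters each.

Answer: -------------
------@@@@@@@
@@@@@@@@@@@@@
-------------
-------------
-------------
-------------
-------------
-------------
-------------
-------------

Derivation:
Segment 0: (3,8) -> (1,8)
Segment 1: (1,8) -> (0,8)
Segment 2: (0,8) -> (6,8)
Segment 3: (6,8) -> (12,8)
Segment 4: (12,8) -> (12,9)
Segment 5: (12,9) -> (6,9)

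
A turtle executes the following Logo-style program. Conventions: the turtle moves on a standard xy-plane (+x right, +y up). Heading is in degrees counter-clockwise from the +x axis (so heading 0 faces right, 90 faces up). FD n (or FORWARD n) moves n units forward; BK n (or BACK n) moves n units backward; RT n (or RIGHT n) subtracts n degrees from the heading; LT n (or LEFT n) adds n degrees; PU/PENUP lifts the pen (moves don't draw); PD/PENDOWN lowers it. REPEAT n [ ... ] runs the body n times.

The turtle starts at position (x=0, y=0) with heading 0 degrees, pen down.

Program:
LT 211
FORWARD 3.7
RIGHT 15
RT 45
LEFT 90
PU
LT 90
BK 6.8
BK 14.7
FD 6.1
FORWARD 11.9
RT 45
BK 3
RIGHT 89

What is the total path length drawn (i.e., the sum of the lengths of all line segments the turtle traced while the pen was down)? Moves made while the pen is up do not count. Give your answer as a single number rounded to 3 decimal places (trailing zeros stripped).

Executing turtle program step by step:
Start: pos=(0,0), heading=0, pen down
LT 211: heading 0 -> 211
FD 3.7: (0,0) -> (-3.172,-1.906) [heading=211, draw]
RT 15: heading 211 -> 196
RT 45: heading 196 -> 151
LT 90: heading 151 -> 241
PU: pen up
LT 90: heading 241 -> 331
BK 6.8: (-3.172,-1.906) -> (-9.119,1.391) [heading=331, move]
BK 14.7: (-9.119,1.391) -> (-21.976,8.518) [heading=331, move]
FD 6.1: (-21.976,8.518) -> (-16.641,5.56) [heading=331, move]
FD 11.9: (-16.641,5.56) -> (-6.233,-0.209) [heading=331, move]
RT 45: heading 331 -> 286
BK 3: (-6.233,-0.209) -> (-7.06,2.675) [heading=286, move]
RT 89: heading 286 -> 197
Final: pos=(-7.06,2.675), heading=197, 1 segment(s) drawn

Segment lengths:
  seg 1: (0,0) -> (-3.172,-1.906), length = 3.7
Total = 3.7

Answer: 3.7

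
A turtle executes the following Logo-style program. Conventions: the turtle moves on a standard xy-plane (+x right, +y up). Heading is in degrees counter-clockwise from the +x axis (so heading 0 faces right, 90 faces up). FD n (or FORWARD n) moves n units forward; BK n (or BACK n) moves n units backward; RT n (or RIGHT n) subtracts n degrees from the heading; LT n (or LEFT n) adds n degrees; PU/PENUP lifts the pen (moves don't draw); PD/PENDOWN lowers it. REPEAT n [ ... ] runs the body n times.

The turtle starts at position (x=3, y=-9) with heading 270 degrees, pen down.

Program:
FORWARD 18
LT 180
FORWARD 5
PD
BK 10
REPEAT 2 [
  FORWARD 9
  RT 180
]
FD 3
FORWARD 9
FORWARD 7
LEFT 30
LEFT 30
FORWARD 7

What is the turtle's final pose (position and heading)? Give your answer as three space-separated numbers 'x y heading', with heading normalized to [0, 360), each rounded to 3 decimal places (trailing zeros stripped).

Executing turtle program step by step:
Start: pos=(3,-9), heading=270, pen down
FD 18: (3,-9) -> (3,-27) [heading=270, draw]
LT 180: heading 270 -> 90
FD 5: (3,-27) -> (3,-22) [heading=90, draw]
PD: pen down
BK 10: (3,-22) -> (3,-32) [heading=90, draw]
REPEAT 2 [
  -- iteration 1/2 --
  FD 9: (3,-32) -> (3,-23) [heading=90, draw]
  RT 180: heading 90 -> 270
  -- iteration 2/2 --
  FD 9: (3,-23) -> (3,-32) [heading=270, draw]
  RT 180: heading 270 -> 90
]
FD 3: (3,-32) -> (3,-29) [heading=90, draw]
FD 9: (3,-29) -> (3,-20) [heading=90, draw]
FD 7: (3,-20) -> (3,-13) [heading=90, draw]
LT 30: heading 90 -> 120
LT 30: heading 120 -> 150
FD 7: (3,-13) -> (-3.062,-9.5) [heading=150, draw]
Final: pos=(-3.062,-9.5), heading=150, 9 segment(s) drawn

Answer: -3.062 -9.5 150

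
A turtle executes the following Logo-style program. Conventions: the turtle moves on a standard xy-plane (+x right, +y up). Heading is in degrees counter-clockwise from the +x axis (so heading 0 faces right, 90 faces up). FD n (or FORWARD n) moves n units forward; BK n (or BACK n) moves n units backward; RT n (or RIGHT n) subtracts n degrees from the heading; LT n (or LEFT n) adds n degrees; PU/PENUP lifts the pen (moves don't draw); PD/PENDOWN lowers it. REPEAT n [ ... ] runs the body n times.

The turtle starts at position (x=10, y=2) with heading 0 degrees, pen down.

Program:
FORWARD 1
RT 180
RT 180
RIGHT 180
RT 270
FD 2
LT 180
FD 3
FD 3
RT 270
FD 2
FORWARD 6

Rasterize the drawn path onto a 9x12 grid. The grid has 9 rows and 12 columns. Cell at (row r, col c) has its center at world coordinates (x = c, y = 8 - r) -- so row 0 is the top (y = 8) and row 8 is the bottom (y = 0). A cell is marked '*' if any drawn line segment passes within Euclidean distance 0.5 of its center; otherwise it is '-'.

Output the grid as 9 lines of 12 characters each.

Answer: ------------
------------
---*********
-----------*
-----------*
-----------*
----------**
-----------*
-----------*

Derivation:
Segment 0: (10,2) -> (11,2)
Segment 1: (11,2) -> (11,0)
Segment 2: (11,0) -> (11,3)
Segment 3: (11,3) -> (11,6)
Segment 4: (11,6) -> (9,6)
Segment 5: (9,6) -> (3,6)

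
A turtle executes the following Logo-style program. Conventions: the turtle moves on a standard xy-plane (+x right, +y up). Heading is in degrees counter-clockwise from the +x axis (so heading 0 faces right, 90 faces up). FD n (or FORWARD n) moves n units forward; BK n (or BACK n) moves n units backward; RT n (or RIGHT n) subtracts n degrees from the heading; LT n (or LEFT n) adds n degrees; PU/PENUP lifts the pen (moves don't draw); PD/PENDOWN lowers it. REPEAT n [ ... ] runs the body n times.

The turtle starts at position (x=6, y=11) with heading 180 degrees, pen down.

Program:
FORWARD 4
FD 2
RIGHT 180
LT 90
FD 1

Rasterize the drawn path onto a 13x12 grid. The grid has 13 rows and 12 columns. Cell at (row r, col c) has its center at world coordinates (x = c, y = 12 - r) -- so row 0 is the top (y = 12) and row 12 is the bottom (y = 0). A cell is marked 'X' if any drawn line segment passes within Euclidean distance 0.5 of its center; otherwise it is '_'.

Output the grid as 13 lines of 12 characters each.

Answer: X___________
XXXXXXX_____
____________
____________
____________
____________
____________
____________
____________
____________
____________
____________
____________

Derivation:
Segment 0: (6,11) -> (2,11)
Segment 1: (2,11) -> (0,11)
Segment 2: (0,11) -> (0,12)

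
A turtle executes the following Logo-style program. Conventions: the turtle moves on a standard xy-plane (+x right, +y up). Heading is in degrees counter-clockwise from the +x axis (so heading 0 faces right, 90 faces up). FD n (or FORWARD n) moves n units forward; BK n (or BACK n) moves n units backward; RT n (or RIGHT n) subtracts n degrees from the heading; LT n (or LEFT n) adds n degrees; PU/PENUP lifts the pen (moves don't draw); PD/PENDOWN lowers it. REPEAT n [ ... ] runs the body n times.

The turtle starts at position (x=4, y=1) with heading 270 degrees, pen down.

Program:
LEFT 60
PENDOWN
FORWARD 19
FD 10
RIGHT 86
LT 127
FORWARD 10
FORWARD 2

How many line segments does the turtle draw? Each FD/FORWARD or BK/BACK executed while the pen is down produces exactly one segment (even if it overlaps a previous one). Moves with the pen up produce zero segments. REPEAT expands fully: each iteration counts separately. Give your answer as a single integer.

Answer: 4

Derivation:
Executing turtle program step by step:
Start: pos=(4,1), heading=270, pen down
LT 60: heading 270 -> 330
PD: pen down
FD 19: (4,1) -> (20.454,-8.5) [heading=330, draw]
FD 10: (20.454,-8.5) -> (29.115,-13.5) [heading=330, draw]
RT 86: heading 330 -> 244
LT 127: heading 244 -> 11
FD 10: (29.115,-13.5) -> (38.931,-11.592) [heading=11, draw]
FD 2: (38.931,-11.592) -> (40.894,-11.21) [heading=11, draw]
Final: pos=(40.894,-11.21), heading=11, 4 segment(s) drawn
Segments drawn: 4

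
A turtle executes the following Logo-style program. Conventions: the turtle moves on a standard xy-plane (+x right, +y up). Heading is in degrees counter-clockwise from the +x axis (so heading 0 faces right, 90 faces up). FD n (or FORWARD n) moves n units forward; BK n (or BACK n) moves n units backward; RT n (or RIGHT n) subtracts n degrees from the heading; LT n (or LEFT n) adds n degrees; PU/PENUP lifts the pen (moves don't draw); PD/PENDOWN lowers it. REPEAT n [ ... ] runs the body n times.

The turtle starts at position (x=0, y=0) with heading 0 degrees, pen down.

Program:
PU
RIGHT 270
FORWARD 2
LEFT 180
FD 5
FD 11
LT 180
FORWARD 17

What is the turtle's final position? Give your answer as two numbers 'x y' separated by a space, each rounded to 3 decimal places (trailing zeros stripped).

Executing turtle program step by step:
Start: pos=(0,0), heading=0, pen down
PU: pen up
RT 270: heading 0 -> 90
FD 2: (0,0) -> (0,2) [heading=90, move]
LT 180: heading 90 -> 270
FD 5: (0,2) -> (0,-3) [heading=270, move]
FD 11: (0,-3) -> (0,-14) [heading=270, move]
LT 180: heading 270 -> 90
FD 17: (0,-14) -> (0,3) [heading=90, move]
Final: pos=(0,3), heading=90, 0 segment(s) drawn

Answer: 0 3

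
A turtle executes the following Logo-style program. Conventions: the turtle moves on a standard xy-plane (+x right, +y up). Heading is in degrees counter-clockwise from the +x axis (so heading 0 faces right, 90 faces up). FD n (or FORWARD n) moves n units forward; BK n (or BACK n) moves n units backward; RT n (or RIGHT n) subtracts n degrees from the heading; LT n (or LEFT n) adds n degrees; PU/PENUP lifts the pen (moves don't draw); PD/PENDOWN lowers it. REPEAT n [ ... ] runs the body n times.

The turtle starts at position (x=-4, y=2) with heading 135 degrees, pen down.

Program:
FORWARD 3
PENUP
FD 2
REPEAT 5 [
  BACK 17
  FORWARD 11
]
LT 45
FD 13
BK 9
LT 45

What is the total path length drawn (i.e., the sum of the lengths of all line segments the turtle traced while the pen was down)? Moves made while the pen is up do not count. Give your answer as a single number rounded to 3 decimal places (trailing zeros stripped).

Answer: 3

Derivation:
Executing turtle program step by step:
Start: pos=(-4,2), heading=135, pen down
FD 3: (-4,2) -> (-6.121,4.121) [heading=135, draw]
PU: pen up
FD 2: (-6.121,4.121) -> (-7.536,5.536) [heading=135, move]
REPEAT 5 [
  -- iteration 1/5 --
  BK 17: (-7.536,5.536) -> (4.485,-6.485) [heading=135, move]
  FD 11: (4.485,-6.485) -> (-3.293,1.293) [heading=135, move]
  -- iteration 2/5 --
  BK 17: (-3.293,1.293) -> (8.728,-10.728) [heading=135, move]
  FD 11: (8.728,-10.728) -> (0.95,-2.95) [heading=135, move]
  -- iteration 3/5 --
  BK 17: (0.95,-2.95) -> (12.971,-14.971) [heading=135, move]
  FD 11: (12.971,-14.971) -> (5.192,-7.192) [heading=135, move]
  -- iteration 4/5 --
  BK 17: (5.192,-7.192) -> (17.213,-19.213) [heading=135, move]
  FD 11: (17.213,-19.213) -> (9.435,-11.435) [heading=135, move]
  -- iteration 5/5 --
  BK 17: (9.435,-11.435) -> (21.456,-23.456) [heading=135, move]
  FD 11: (21.456,-23.456) -> (13.678,-15.678) [heading=135, move]
]
LT 45: heading 135 -> 180
FD 13: (13.678,-15.678) -> (0.678,-15.678) [heading=180, move]
BK 9: (0.678,-15.678) -> (9.678,-15.678) [heading=180, move]
LT 45: heading 180 -> 225
Final: pos=(9.678,-15.678), heading=225, 1 segment(s) drawn

Segment lengths:
  seg 1: (-4,2) -> (-6.121,4.121), length = 3
Total = 3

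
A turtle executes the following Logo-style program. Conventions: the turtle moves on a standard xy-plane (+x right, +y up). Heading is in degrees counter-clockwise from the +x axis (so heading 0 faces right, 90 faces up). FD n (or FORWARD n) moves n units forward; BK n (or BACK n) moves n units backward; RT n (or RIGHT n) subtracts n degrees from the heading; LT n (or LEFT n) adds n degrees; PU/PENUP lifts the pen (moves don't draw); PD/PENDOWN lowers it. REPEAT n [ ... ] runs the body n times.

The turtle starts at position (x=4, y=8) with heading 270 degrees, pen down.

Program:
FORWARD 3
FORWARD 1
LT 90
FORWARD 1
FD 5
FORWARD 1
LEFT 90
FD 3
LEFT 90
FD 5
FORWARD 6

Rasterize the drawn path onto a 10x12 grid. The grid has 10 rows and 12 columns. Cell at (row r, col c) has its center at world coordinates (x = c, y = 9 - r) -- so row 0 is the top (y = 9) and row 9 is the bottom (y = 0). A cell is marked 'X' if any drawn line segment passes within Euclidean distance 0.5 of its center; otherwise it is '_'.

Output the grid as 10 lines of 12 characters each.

Segment 0: (4,8) -> (4,5)
Segment 1: (4,5) -> (4,4)
Segment 2: (4,4) -> (5,4)
Segment 3: (5,4) -> (10,4)
Segment 4: (10,4) -> (11,4)
Segment 5: (11,4) -> (11,7)
Segment 6: (11,7) -> (6,7)
Segment 7: (6,7) -> (0,7)

Answer: ____________
____X_______
XXXXXXXXXXXX
____X______X
____X______X
____XXXXXXXX
____________
____________
____________
____________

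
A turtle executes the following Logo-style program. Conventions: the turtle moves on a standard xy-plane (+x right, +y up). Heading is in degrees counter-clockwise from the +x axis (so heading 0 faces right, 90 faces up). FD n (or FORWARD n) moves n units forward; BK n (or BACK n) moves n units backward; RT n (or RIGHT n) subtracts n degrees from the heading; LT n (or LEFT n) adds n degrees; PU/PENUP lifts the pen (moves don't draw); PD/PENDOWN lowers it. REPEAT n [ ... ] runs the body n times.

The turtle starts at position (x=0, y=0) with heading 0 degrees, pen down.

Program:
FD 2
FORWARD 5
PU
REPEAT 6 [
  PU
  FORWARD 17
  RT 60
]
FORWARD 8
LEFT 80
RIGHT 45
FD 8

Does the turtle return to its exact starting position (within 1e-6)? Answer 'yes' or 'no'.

Answer: no

Derivation:
Executing turtle program step by step:
Start: pos=(0,0), heading=0, pen down
FD 2: (0,0) -> (2,0) [heading=0, draw]
FD 5: (2,0) -> (7,0) [heading=0, draw]
PU: pen up
REPEAT 6 [
  -- iteration 1/6 --
  PU: pen up
  FD 17: (7,0) -> (24,0) [heading=0, move]
  RT 60: heading 0 -> 300
  -- iteration 2/6 --
  PU: pen up
  FD 17: (24,0) -> (32.5,-14.722) [heading=300, move]
  RT 60: heading 300 -> 240
  -- iteration 3/6 --
  PU: pen up
  FD 17: (32.5,-14.722) -> (24,-29.445) [heading=240, move]
  RT 60: heading 240 -> 180
  -- iteration 4/6 --
  PU: pen up
  FD 17: (24,-29.445) -> (7,-29.445) [heading=180, move]
  RT 60: heading 180 -> 120
  -- iteration 5/6 --
  PU: pen up
  FD 17: (7,-29.445) -> (-1.5,-14.722) [heading=120, move]
  RT 60: heading 120 -> 60
  -- iteration 6/6 --
  PU: pen up
  FD 17: (-1.5,-14.722) -> (7,0) [heading=60, move]
  RT 60: heading 60 -> 0
]
FD 8: (7,0) -> (15,0) [heading=0, move]
LT 80: heading 0 -> 80
RT 45: heading 80 -> 35
FD 8: (15,0) -> (21.553,4.589) [heading=35, move]
Final: pos=(21.553,4.589), heading=35, 2 segment(s) drawn

Start position: (0, 0)
Final position: (21.553, 4.589)
Distance = 22.036; >= 1e-6 -> NOT closed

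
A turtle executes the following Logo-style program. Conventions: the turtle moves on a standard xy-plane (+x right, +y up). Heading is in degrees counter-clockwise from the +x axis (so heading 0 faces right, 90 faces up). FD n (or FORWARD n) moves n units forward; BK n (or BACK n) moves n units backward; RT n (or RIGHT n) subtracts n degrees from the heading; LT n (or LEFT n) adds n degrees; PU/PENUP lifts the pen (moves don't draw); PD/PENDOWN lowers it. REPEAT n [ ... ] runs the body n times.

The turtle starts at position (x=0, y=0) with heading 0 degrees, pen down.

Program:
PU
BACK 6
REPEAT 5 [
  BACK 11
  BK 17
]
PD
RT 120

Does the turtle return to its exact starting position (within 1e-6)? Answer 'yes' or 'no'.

Answer: no

Derivation:
Executing turtle program step by step:
Start: pos=(0,0), heading=0, pen down
PU: pen up
BK 6: (0,0) -> (-6,0) [heading=0, move]
REPEAT 5 [
  -- iteration 1/5 --
  BK 11: (-6,0) -> (-17,0) [heading=0, move]
  BK 17: (-17,0) -> (-34,0) [heading=0, move]
  -- iteration 2/5 --
  BK 11: (-34,0) -> (-45,0) [heading=0, move]
  BK 17: (-45,0) -> (-62,0) [heading=0, move]
  -- iteration 3/5 --
  BK 11: (-62,0) -> (-73,0) [heading=0, move]
  BK 17: (-73,0) -> (-90,0) [heading=0, move]
  -- iteration 4/5 --
  BK 11: (-90,0) -> (-101,0) [heading=0, move]
  BK 17: (-101,0) -> (-118,0) [heading=0, move]
  -- iteration 5/5 --
  BK 11: (-118,0) -> (-129,0) [heading=0, move]
  BK 17: (-129,0) -> (-146,0) [heading=0, move]
]
PD: pen down
RT 120: heading 0 -> 240
Final: pos=(-146,0), heading=240, 0 segment(s) drawn

Start position: (0, 0)
Final position: (-146, 0)
Distance = 146; >= 1e-6 -> NOT closed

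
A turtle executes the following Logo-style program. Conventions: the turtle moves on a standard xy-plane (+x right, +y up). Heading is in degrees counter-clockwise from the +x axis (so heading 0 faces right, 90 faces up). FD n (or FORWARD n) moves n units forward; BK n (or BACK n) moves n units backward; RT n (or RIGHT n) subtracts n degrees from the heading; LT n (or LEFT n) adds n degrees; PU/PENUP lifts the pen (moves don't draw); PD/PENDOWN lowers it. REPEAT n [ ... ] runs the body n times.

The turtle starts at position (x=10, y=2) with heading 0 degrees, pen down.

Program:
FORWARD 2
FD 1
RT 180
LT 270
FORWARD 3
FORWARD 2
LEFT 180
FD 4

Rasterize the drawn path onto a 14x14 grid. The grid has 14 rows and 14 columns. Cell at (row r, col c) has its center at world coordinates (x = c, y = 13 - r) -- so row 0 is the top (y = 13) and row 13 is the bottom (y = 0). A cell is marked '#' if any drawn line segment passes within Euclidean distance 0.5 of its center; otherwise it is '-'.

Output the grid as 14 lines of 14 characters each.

Answer: --------------
--------------
--------------
--------------
--------------
--------------
-------------#
-------------#
-------------#
-------------#
-------------#
----------####
--------------
--------------

Derivation:
Segment 0: (10,2) -> (12,2)
Segment 1: (12,2) -> (13,2)
Segment 2: (13,2) -> (13,5)
Segment 3: (13,5) -> (13,7)
Segment 4: (13,7) -> (13,3)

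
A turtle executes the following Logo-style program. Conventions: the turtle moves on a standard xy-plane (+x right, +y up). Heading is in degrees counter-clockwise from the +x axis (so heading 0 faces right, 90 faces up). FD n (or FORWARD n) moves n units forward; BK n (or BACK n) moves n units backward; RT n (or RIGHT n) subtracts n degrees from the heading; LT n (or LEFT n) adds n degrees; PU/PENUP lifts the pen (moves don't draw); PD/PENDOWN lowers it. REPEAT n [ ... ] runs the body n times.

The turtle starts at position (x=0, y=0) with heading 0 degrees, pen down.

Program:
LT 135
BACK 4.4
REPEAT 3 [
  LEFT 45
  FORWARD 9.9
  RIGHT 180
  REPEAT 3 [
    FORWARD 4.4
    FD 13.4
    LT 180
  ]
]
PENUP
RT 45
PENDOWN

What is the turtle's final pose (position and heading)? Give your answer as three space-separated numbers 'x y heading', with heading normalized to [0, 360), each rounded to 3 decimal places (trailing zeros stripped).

Executing turtle program step by step:
Start: pos=(0,0), heading=0, pen down
LT 135: heading 0 -> 135
BK 4.4: (0,0) -> (3.111,-3.111) [heading=135, draw]
REPEAT 3 [
  -- iteration 1/3 --
  LT 45: heading 135 -> 180
  FD 9.9: (3.111,-3.111) -> (-6.789,-3.111) [heading=180, draw]
  RT 180: heading 180 -> 0
  REPEAT 3 [
    -- iteration 1/3 --
    FD 4.4: (-6.789,-3.111) -> (-2.389,-3.111) [heading=0, draw]
    FD 13.4: (-2.389,-3.111) -> (11.011,-3.111) [heading=0, draw]
    LT 180: heading 0 -> 180
    -- iteration 2/3 --
    FD 4.4: (11.011,-3.111) -> (6.611,-3.111) [heading=180, draw]
    FD 13.4: (6.611,-3.111) -> (-6.789,-3.111) [heading=180, draw]
    LT 180: heading 180 -> 0
    -- iteration 3/3 --
    FD 4.4: (-6.789,-3.111) -> (-2.389,-3.111) [heading=0, draw]
    FD 13.4: (-2.389,-3.111) -> (11.011,-3.111) [heading=0, draw]
    LT 180: heading 0 -> 180
  ]
  -- iteration 2/3 --
  LT 45: heading 180 -> 225
  FD 9.9: (11.011,-3.111) -> (4.011,-10.112) [heading=225, draw]
  RT 180: heading 225 -> 45
  REPEAT 3 [
    -- iteration 1/3 --
    FD 4.4: (4.011,-10.112) -> (7.122,-7) [heading=45, draw]
    FD 13.4: (7.122,-7) -> (16.597,2.475) [heading=45, draw]
    LT 180: heading 45 -> 225
    -- iteration 2/3 --
    FD 4.4: (16.597,2.475) -> (13.486,-0.636) [heading=225, draw]
    FD 13.4: (13.486,-0.636) -> (4.011,-10.112) [heading=225, draw]
    LT 180: heading 225 -> 45
    -- iteration 3/3 --
    FD 4.4: (4.011,-10.112) -> (7.122,-7) [heading=45, draw]
    FD 13.4: (7.122,-7) -> (16.597,2.475) [heading=45, draw]
    LT 180: heading 45 -> 225
  ]
  -- iteration 3/3 --
  LT 45: heading 225 -> 270
  FD 9.9: (16.597,2.475) -> (16.597,-7.425) [heading=270, draw]
  RT 180: heading 270 -> 90
  REPEAT 3 [
    -- iteration 1/3 --
    FD 4.4: (16.597,-7.425) -> (16.597,-3.025) [heading=90, draw]
    FD 13.4: (16.597,-3.025) -> (16.597,10.375) [heading=90, draw]
    LT 180: heading 90 -> 270
    -- iteration 2/3 --
    FD 4.4: (16.597,10.375) -> (16.597,5.975) [heading=270, draw]
    FD 13.4: (16.597,5.975) -> (16.597,-7.425) [heading=270, draw]
    LT 180: heading 270 -> 90
    -- iteration 3/3 --
    FD 4.4: (16.597,-7.425) -> (16.597,-3.025) [heading=90, draw]
    FD 13.4: (16.597,-3.025) -> (16.597,10.375) [heading=90, draw]
    LT 180: heading 90 -> 270
  ]
]
PU: pen up
RT 45: heading 270 -> 225
PD: pen down
Final: pos=(16.597,10.375), heading=225, 22 segment(s) drawn

Answer: 16.597 10.375 225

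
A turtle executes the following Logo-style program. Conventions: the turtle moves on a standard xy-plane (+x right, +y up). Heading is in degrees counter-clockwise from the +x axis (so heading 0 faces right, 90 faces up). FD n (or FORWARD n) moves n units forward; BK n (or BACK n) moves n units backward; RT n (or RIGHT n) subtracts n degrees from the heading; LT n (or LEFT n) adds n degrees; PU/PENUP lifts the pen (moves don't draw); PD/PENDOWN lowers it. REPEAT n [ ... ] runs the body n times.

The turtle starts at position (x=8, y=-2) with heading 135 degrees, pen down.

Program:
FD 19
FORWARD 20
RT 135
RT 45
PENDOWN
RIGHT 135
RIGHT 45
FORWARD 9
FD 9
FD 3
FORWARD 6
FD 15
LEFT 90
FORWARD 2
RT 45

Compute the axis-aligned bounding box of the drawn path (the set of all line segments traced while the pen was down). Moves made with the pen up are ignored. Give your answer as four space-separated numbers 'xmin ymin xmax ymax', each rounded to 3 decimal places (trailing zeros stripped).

Answer: -50.69 -2 8 55.276

Derivation:
Executing turtle program step by step:
Start: pos=(8,-2), heading=135, pen down
FD 19: (8,-2) -> (-5.435,11.435) [heading=135, draw]
FD 20: (-5.435,11.435) -> (-19.577,25.577) [heading=135, draw]
RT 135: heading 135 -> 0
RT 45: heading 0 -> 315
PD: pen down
RT 135: heading 315 -> 180
RT 45: heading 180 -> 135
FD 9: (-19.577,25.577) -> (-25.941,31.941) [heading=135, draw]
FD 9: (-25.941,31.941) -> (-32.305,38.305) [heading=135, draw]
FD 3: (-32.305,38.305) -> (-34.426,40.426) [heading=135, draw]
FD 6: (-34.426,40.426) -> (-38.669,44.669) [heading=135, draw]
FD 15: (-38.669,44.669) -> (-49.276,55.276) [heading=135, draw]
LT 90: heading 135 -> 225
FD 2: (-49.276,55.276) -> (-50.69,53.861) [heading=225, draw]
RT 45: heading 225 -> 180
Final: pos=(-50.69,53.861), heading=180, 8 segment(s) drawn

Segment endpoints: x in {-50.69, -49.276, -38.669, -34.426, -32.305, -25.941, -19.577, -5.435, 8}, y in {-2, 11.435, 25.577, 31.941, 38.305, 40.426, 44.669, 53.861, 55.276}
xmin=-50.69, ymin=-2, xmax=8, ymax=55.276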